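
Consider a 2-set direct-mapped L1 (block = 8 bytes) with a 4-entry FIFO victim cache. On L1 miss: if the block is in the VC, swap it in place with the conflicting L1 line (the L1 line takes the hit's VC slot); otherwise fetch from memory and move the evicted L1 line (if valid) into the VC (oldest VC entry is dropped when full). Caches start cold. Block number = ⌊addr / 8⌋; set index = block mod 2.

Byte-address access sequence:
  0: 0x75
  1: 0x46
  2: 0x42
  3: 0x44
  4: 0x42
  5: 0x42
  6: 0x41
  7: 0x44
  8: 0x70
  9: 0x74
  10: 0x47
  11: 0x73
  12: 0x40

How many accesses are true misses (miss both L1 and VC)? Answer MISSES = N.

0: 0x75 (blk 14, set 0) → MISS  vc=[]
1: 0x46 (blk 8, set 0) → MISS  vc=[14]
2: 0x42 (blk 8, set 0) → L1-HIT  vc=[14]
3: 0x44 (blk 8, set 0) → L1-HIT  vc=[14]
4: 0x42 (blk 8, set 0) → L1-HIT  vc=[14]
5: 0x42 (blk 8, set 0) → L1-HIT  vc=[14]
6: 0x41 (blk 8, set 0) → L1-HIT  vc=[14]
7: 0x44 (blk 8, set 0) → L1-HIT  vc=[14]
8: 0x70 (blk 14, set 0) → VC-HIT  vc=[8]
9: 0x74 (blk 14, set 0) → L1-HIT  vc=[8]
10: 0x47 (blk 8, set 0) → VC-HIT  vc=[14]
11: 0x73 (blk 14, set 0) → VC-HIT  vc=[8]
12: 0x40 (blk 8, set 0) → VC-HIT  vc=[14]

MISSES = 2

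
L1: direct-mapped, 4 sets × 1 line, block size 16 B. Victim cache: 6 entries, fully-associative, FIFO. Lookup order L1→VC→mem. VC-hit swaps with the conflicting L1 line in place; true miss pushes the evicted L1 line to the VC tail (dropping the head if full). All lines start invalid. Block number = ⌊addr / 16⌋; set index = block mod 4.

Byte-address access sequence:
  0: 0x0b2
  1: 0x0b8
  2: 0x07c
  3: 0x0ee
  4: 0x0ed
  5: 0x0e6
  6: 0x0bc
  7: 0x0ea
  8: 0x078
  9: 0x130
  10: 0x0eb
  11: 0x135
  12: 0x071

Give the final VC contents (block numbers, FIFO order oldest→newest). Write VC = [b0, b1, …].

VC = [11, 19]

#0 0xb2→b11/s3 MISS; vc=[]
#1 0xb8→b11/s3 L1-HIT; vc=[]
#2 0x7c→b7/s3 MISS; vc=[11]
#3 0xee→b14/s2 MISS; vc=[11]
#4 0xed→b14/s2 L1-HIT; vc=[11]
#5 0xe6→b14/s2 L1-HIT; vc=[11]
#6 0xbc→b11/s3 VC-HIT; vc=[7]
#7 0xea→b14/s2 L1-HIT; vc=[7]
#8 0x78→b7/s3 VC-HIT; vc=[11]
#9 0x130→b19/s3 MISS; vc=[11,7]
#10 0xeb→b14/s2 L1-HIT; vc=[11,7]
#11 0x135→b19/s3 L1-HIT; vc=[11,7]
#12 0x71→b7/s3 VC-HIT; vc=[11,19]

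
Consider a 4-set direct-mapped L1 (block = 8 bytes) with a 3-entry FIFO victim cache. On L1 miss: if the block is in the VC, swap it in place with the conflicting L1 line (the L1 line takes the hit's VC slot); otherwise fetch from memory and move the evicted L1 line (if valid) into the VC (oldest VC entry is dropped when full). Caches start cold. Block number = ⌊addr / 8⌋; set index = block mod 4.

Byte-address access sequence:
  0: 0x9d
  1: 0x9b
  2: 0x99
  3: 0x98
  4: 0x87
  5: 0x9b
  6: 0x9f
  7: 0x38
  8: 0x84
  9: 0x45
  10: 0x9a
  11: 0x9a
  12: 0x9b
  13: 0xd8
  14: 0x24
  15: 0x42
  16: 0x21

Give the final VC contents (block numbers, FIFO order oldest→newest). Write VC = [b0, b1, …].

  [0] addr=0x9d blk=19 s=3: MISS | VC []
  [1] addr=0x9b blk=19 s=3: L1-HIT | VC []
  [2] addr=0x99 blk=19 s=3: L1-HIT | VC []
  [3] addr=0x98 blk=19 s=3: L1-HIT | VC []
  [4] addr=0x87 blk=16 s=0: MISS | VC []
  [5] addr=0x9b blk=19 s=3: L1-HIT | VC []
  [6] addr=0x9f blk=19 s=3: L1-HIT | VC []
  [7] addr=0x38 blk=7 s=3: MISS | VC [19]
  [8] addr=0x84 blk=16 s=0: L1-HIT | VC [19]
  [9] addr=0x45 blk=8 s=0: MISS | VC [19, 16]
  [10] addr=0x9a blk=19 s=3: VC-HIT | VC [7, 16]
  [11] addr=0x9a blk=19 s=3: L1-HIT | VC [7, 16]
  [12] addr=0x9b blk=19 s=3: L1-HIT | VC [7, 16]
  [13] addr=0xd8 blk=27 s=3: MISS | VC [7, 16, 19]
  [14] addr=0x24 blk=4 s=0: MISS | VC [16, 19, 8]
  [15] addr=0x42 blk=8 s=0: VC-HIT | VC [16, 19, 4]
  [16] addr=0x21 blk=4 s=0: VC-HIT | VC [16, 19, 8]

VC = [16, 19, 8]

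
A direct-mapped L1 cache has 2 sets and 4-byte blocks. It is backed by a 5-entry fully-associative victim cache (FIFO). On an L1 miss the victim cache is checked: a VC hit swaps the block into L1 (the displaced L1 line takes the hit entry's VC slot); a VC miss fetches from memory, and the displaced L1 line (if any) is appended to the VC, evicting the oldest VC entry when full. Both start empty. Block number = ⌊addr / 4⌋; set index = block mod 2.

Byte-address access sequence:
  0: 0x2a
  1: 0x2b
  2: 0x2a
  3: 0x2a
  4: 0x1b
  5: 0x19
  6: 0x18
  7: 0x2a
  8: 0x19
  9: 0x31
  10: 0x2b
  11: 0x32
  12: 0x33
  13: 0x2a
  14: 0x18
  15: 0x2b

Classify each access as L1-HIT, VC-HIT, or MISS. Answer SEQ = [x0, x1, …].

#0 0x2a→b10/s0 MISS; vc=[]
#1 0x2b→b10/s0 L1-HIT; vc=[]
#2 0x2a→b10/s0 L1-HIT; vc=[]
#3 0x2a→b10/s0 L1-HIT; vc=[]
#4 0x1b→b6/s0 MISS; vc=[10]
#5 0x19→b6/s0 L1-HIT; vc=[10]
#6 0x18→b6/s0 L1-HIT; vc=[10]
#7 0x2a→b10/s0 VC-HIT; vc=[6]
#8 0x19→b6/s0 VC-HIT; vc=[10]
#9 0x31→b12/s0 MISS; vc=[10,6]
#10 0x2b→b10/s0 VC-HIT; vc=[12,6]
#11 0x32→b12/s0 VC-HIT; vc=[10,6]
#12 0x33→b12/s0 L1-HIT; vc=[10,6]
#13 0x2a→b10/s0 VC-HIT; vc=[12,6]
#14 0x18→b6/s0 VC-HIT; vc=[12,10]
#15 0x2b→b10/s0 VC-HIT; vc=[12,6]

SEQ = [MISS, L1-HIT, L1-HIT, L1-HIT, MISS, L1-HIT, L1-HIT, VC-HIT, VC-HIT, MISS, VC-HIT, VC-HIT, L1-HIT, VC-HIT, VC-HIT, VC-HIT]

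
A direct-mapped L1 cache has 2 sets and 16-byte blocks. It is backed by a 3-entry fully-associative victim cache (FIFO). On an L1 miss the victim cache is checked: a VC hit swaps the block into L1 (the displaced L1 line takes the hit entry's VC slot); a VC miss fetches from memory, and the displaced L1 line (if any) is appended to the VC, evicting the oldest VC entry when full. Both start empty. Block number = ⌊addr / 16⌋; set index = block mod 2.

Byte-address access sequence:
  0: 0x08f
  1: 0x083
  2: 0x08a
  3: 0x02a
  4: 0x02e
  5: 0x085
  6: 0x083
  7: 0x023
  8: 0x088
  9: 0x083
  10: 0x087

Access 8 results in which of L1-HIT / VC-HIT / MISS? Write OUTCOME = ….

OUTCOME = VC-HIT

#0 0x8f→b8/s0 MISS; vc=[]
#1 0x83→b8/s0 L1-HIT; vc=[]
#2 0x8a→b8/s0 L1-HIT; vc=[]
#3 0x2a→b2/s0 MISS; vc=[8]
#4 0x2e→b2/s0 L1-HIT; vc=[8]
#5 0x85→b8/s0 VC-HIT; vc=[2]
#6 0x83→b8/s0 L1-HIT; vc=[2]
#7 0x23→b2/s0 VC-HIT; vc=[8]
#8 0x88→b8/s0 VC-HIT; vc=[2]
#9 0x83→b8/s0 L1-HIT; vc=[2]
#10 0x87→b8/s0 L1-HIT; vc=[2]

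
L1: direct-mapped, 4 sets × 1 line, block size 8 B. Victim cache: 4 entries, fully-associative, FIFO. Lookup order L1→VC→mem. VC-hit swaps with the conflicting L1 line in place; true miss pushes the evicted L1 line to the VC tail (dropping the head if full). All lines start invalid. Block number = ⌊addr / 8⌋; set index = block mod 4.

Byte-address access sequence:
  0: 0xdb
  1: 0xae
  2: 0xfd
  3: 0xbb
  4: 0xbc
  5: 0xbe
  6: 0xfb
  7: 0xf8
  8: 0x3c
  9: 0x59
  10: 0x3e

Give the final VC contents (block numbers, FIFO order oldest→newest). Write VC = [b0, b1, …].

  [0] addr=0xdb blk=27 s=3: MISS | VC []
  [1] addr=0xae blk=21 s=1: MISS | VC []
  [2] addr=0xfd blk=31 s=3: MISS | VC [27]
  [3] addr=0xbb blk=23 s=3: MISS | VC [27, 31]
  [4] addr=0xbc blk=23 s=3: L1-HIT | VC [27, 31]
  [5] addr=0xbe blk=23 s=3: L1-HIT | VC [27, 31]
  [6] addr=0xfb blk=31 s=3: VC-HIT | VC [27, 23]
  [7] addr=0xf8 blk=31 s=3: L1-HIT | VC [27, 23]
  [8] addr=0x3c blk=7 s=3: MISS | VC [27, 23, 31]
  [9] addr=0x59 blk=11 s=3: MISS | VC [27, 23, 31, 7]
  [10] addr=0x3e blk=7 s=3: VC-HIT | VC [27, 23, 31, 11]

VC = [27, 23, 31, 11]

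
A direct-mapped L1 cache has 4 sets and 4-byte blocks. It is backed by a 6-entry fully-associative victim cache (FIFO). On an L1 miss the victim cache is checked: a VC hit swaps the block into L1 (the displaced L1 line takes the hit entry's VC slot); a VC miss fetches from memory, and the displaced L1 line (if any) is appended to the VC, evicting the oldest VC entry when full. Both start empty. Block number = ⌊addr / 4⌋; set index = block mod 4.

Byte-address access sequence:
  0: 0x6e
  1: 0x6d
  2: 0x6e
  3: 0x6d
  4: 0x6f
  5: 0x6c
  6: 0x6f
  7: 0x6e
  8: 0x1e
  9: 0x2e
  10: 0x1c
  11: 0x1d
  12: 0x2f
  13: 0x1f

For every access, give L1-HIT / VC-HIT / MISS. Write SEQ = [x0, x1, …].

  [0] addr=0x6e blk=27 s=3: MISS | VC []
  [1] addr=0x6d blk=27 s=3: L1-HIT | VC []
  [2] addr=0x6e blk=27 s=3: L1-HIT | VC []
  [3] addr=0x6d blk=27 s=3: L1-HIT | VC []
  [4] addr=0x6f blk=27 s=3: L1-HIT | VC []
  [5] addr=0x6c blk=27 s=3: L1-HIT | VC []
  [6] addr=0x6f blk=27 s=3: L1-HIT | VC []
  [7] addr=0x6e blk=27 s=3: L1-HIT | VC []
  [8] addr=0x1e blk=7 s=3: MISS | VC [27]
  [9] addr=0x2e blk=11 s=3: MISS | VC [27, 7]
  [10] addr=0x1c blk=7 s=3: VC-HIT | VC [27, 11]
  [11] addr=0x1d blk=7 s=3: L1-HIT | VC [27, 11]
  [12] addr=0x2f blk=11 s=3: VC-HIT | VC [27, 7]
  [13] addr=0x1f blk=7 s=3: VC-HIT | VC [27, 11]

SEQ = [MISS, L1-HIT, L1-HIT, L1-HIT, L1-HIT, L1-HIT, L1-HIT, L1-HIT, MISS, MISS, VC-HIT, L1-HIT, VC-HIT, VC-HIT]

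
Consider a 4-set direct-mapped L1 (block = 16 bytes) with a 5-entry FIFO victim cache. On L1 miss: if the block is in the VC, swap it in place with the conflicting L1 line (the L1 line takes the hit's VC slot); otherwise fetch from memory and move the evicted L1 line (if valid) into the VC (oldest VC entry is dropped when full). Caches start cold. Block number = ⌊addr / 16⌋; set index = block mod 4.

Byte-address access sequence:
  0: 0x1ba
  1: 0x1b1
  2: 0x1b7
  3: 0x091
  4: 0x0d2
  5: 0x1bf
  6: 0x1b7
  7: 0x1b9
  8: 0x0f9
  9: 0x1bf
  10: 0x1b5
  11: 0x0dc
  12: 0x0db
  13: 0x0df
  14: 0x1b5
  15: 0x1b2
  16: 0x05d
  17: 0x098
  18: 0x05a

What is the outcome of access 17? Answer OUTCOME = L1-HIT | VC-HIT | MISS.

0: 0x1ba (blk 27, set 3) → MISS  vc=[]
1: 0x1b1 (blk 27, set 3) → L1-HIT  vc=[]
2: 0x1b7 (blk 27, set 3) → L1-HIT  vc=[]
3: 0x91 (blk 9, set 1) → MISS  vc=[]
4: 0xd2 (blk 13, set 1) → MISS  vc=[9]
5: 0x1bf (blk 27, set 3) → L1-HIT  vc=[9]
6: 0x1b7 (blk 27, set 3) → L1-HIT  vc=[9]
7: 0x1b9 (blk 27, set 3) → L1-HIT  vc=[9]
8: 0xf9 (blk 15, set 3) → MISS  vc=[9, 27]
9: 0x1bf (blk 27, set 3) → VC-HIT  vc=[9, 15]
10: 0x1b5 (blk 27, set 3) → L1-HIT  vc=[9, 15]
11: 0xdc (blk 13, set 1) → L1-HIT  vc=[9, 15]
12: 0xdb (blk 13, set 1) → L1-HIT  vc=[9, 15]
13: 0xdf (blk 13, set 1) → L1-HIT  vc=[9, 15]
14: 0x1b5 (blk 27, set 3) → L1-HIT  vc=[9, 15]
15: 0x1b2 (blk 27, set 3) → L1-HIT  vc=[9, 15]
16: 0x5d (blk 5, set 1) → MISS  vc=[9, 15, 13]
17: 0x98 (blk 9, set 1) → VC-HIT  vc=[5, 15, 13]
18: 0x5a (blk 5, set 1) → VC-HIT  vc=[9, 15, 13]

OUTCOME = VC-HIT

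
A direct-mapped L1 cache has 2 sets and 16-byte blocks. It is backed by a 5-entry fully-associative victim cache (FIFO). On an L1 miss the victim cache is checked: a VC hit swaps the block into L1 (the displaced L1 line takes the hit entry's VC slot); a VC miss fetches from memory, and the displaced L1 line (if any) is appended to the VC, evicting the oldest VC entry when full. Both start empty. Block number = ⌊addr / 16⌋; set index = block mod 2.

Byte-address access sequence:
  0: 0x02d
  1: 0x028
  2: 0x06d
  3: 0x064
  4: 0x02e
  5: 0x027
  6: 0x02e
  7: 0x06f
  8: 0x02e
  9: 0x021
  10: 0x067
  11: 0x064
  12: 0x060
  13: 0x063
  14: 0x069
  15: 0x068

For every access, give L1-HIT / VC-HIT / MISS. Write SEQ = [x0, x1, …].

  [0] addr=0x2d blk=2 s=0: MISS | VC []
  [1] addr=0x28 blk=2 s=0: L1-HIT | VC []
  [2] addr=0x6d blk=6 s=0: MISS | VC [2]
  [3] addr=0x64 blk=6 s=0: L1-HIT | VC [2]
  [4] addr=0x2e blk=2 s=0: VC-HIT | VC [6]
  [5] addr=0x27 blk=2 s=0: L1-HIT | VC [6]
  [6] addr=0x2e blk=2 s=0: L1-HIT | VC [6]
  [7] addr=0x6f blk=6 s=0: VC-HIT | VC [2]
  [8] addr=0x2e blk=2 s=0: VC-HIT | VC [6]
  [9] addr=0x21 blk=2 s=0: L1-HIT | VC [6]
  [10] addr=0x67 blk=6 s=0: VC-HIT | VC [2]
  [11] addr=0x64 blk=6 s=0: L1-HIT | VC [2]
  [12] addr=0x60 blk=6 s=0: L1-HIT | VC [2]
  [13] addr=0x63 blk=6 s=0: L1-HIT | VC [2]
  [14] addr=0x69 blk=6 s=0: L1-HIT | VC [2]
  [15] addr=0x68 blk=6 s=0: L1-HIT | VC [2]

SEQ = [MISS, L1-HIT, MISS, L1-HIT, VC-HIT, L1-HIT, L1-HIT, VC-HIT, VC-HIT, L1-HIT, VC-HIT, L1-HIT, L1-HIT, L1-HIT, L1-HIT, L1-HIT]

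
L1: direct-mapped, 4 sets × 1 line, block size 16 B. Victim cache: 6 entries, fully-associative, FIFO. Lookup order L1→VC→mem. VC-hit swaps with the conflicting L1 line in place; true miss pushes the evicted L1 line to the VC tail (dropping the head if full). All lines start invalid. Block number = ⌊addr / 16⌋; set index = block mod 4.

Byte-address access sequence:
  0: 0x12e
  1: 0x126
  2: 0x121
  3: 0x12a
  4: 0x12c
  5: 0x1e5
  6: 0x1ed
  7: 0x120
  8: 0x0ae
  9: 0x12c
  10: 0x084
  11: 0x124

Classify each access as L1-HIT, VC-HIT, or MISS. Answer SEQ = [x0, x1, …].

0: 0x12e (blk 18, set 2) → MISS  vc=[]
1: 0x126 (blk 18, set 2) → L1-HIT  vc=[]
2: 0x121 (blk 18, set 2) → L1-HIT  vc=[]
3: 0x12a (blk 18, set 2) → L1-HIT  vc=[]
4: 0x12c (blk 18, set 2) → L1-HIT  vc=[]
5: 0x1e5 (blk 30, set 2) → MISS  vc=[18]
6: 0x1ed (blk 30, set 2) → L1-HIT  vc=[18]
7: 0x120 (blk 18, set 2) → VC-HIT  vc=[30]
8: 0xae (blk 10, set 2) → MISS  vc=[30, 18]
9: 0x12c (blk 18, set 2) → VC-HIT  vc=[30, 10]
10: 0x84 (blk 8, set 0) → MISS  vc=[30, 10]
11: 0x124 (blk 18, set 2) → L1-HIT  vc=[30, 10]

SEQ = [MISS, L1-HIT, L1-HIT, L1-HIT, L1-HIT, MISS, L1-HIT, VC-HIT, MISS, VC-HIT, MISS, L1-HIT]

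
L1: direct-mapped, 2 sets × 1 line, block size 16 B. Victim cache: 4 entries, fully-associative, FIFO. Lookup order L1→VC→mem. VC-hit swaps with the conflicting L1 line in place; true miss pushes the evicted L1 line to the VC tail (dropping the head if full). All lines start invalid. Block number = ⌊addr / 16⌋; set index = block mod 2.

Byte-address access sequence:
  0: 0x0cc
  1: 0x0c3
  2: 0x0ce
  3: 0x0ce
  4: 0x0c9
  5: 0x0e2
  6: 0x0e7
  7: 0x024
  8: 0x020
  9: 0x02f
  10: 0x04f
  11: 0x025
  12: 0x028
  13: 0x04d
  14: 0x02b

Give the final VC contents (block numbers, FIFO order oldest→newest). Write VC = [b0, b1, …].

#0 0xcc→b12/s0 MISS; vc=[]
#1 0xc3→b12/s0 L1-HIT; vc=[]
#2 0xce→b12/s0 L1-HIT; vc=[]
#3 0xce→b12/s0 L1-HIT; vc=[]
#4 0xc9→b12/s0 L1-HIT; vc=[]
#5 0xe2→b14/s0 MISS; vc=[12]
#6 0xe7→b14/s0 L1-HIT; vc=[12]
#7 0x24→b2/s0 MISS; vc=[12,14]
#8 0x20→b2/s0 L1-HIT; vc=[12,14]
#9 0x2f→b2/s0 L1-HIT; vc=[12,14]
#10 0x4f→b4/s0 MISS; vc=[12,14,2]
#11 0x25→b2/s0 VC-HIT; vc=[12,14,4]
#12 0x28→b2/s0 L1-HIT; vc=[12,14,4]
#13 0x4d→b4/s0 VC-HIT; vc=[12,14,2]
#14 0x2b→b2/s0 VC-HIT; vc=[12,14,4]

VC = [12, 14, 4]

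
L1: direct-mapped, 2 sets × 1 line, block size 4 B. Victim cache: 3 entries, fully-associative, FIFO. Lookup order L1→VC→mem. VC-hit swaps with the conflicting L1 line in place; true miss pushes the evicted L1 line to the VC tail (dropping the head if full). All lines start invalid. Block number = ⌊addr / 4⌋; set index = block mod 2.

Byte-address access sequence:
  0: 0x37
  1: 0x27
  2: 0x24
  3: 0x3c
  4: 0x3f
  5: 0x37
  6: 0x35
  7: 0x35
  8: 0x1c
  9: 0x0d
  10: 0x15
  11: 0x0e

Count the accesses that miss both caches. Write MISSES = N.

MISSES = 6

  [0] addr=0x37 blk=13 s=1: MISS | VC []
  [1] addr=0x27 blk=9 s=1: MISS | VC [13]
  [2] addr=0x24 blk=9 s=1: L1-HIT | VC [13]
  [3] addr=0x3c blk=15 s=1: MISS | VC [13, 9]
  [4] addr=0x3f blk=15 s=1: L1-HIT | VC [13, 9]
  [5] addr=0x37 blk=13 s=1: VC-HIT | VC [15, 9]
  [6] addr=0x35 blk=13 s=1: L1-HIT | VC [15, 9]
  [7] addr=0x35 blk=13 s=1: L1-HIT | VC [15, 9]
  [8] addr=0x1c blk=7 s=1: MISS | VC [15, 9, 13]
  [9] addr=0xd blk=3 s=1: MISS | VC [9, 13, 7]
  [10] addr=0x15 blk=5 s=1: MISS | VC [13, 7, 3]
  [11] addr=0xe blk=3 s=1: VC-HIT | VC [13, 7, 5]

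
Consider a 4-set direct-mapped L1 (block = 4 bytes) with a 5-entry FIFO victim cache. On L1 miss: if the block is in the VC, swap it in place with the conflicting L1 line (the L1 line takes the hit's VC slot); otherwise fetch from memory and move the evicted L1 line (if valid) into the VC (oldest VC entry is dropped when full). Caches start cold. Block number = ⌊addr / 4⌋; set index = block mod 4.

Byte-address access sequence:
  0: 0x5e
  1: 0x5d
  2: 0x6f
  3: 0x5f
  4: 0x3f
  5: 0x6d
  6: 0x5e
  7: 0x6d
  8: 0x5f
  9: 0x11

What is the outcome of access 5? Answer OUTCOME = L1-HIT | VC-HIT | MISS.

OUTCOME = VC-HIT

0: 0x5e (blk 23, set 3) → MISS  vc=[]
1: 0x5d (blk 23, set 3) → L1-HIT  vc=[]
2: 0x6f (blk 27, set 3) → MISS  vc=[23]
3: 0x5f (blk 23, set 3) → VC-HIT  vc=[27]
4: 0x3f (blk 15, set 3) → MISS  vc=[27, 23]
5: 0x6d (blk 27, set 3) → VC-HIT  vc=[15, 23]
6: 0x5e (blk 23, set 3) → VC-HIT  vc=[15, 27]
7: 0x6d (blk 27, set 3) → VC-HIT  vc=[15, 23]
8: 0x5f (blk 23, set 3) → VC-HIT  vc=[15, 27]
9: 0x11 (blk 4, set 0) → MISS  vc=[15, 27]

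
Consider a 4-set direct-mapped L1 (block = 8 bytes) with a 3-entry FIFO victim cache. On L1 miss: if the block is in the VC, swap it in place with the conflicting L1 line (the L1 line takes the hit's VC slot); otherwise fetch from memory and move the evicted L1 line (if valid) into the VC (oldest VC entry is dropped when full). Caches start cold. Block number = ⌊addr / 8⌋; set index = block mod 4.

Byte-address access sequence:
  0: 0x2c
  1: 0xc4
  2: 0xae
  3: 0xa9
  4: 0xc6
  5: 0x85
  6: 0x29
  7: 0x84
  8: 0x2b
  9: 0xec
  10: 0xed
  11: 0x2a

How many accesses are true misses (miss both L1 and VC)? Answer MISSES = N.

  [0] addr=0x2c blk=5 s=1: MISS | VC []
  [1] addr=0xc4 blk=24 s=0: MISS | VC []
  [2] addr=0xae blk=21 s=1: MISS | VC [5]
  [3] addr=0xa9 blk=21 s=1: L1-HIT | VC [5]
  [4] addr=0xc6 blk=24 s=0: L1-HIT | VC [5]
  [5] addr=0x85 blk=16 s=0: MISS | VC [5, 24]
  [6] addr=0x29 blk=5 s=1: VC-HIT | VC [21, 24]
  [7] addr=0x84 blk=16 s=0: L1-HIT | VC [21, 24]
  [8] addr=0x2b blk=5 s=1: L1-HIT | VC [21, 24]
  [9] addr=0xec blk=29 s=1: MISS | VC [21, 24, 5]
  [10] addr=0xed blk=29 s=1: L1-HIT | VC [21, 24, 5]
  [11] addr=0x2a blk=5 s=1: VC-HIT | VC [21, 24, 29]

MISSES = 5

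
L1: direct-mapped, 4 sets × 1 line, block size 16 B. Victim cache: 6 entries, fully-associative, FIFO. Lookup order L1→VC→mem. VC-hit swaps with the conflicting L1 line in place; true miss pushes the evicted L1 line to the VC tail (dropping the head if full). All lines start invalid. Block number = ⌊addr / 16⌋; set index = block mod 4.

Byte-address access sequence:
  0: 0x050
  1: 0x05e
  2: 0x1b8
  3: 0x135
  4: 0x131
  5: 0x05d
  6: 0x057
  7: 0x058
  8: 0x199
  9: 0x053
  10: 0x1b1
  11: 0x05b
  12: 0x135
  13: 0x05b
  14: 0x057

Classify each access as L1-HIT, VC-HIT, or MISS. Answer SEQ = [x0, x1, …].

#0 0x50→b5/s1 MISS; vc=[]
#1 0x5e→b5/s1 L1-HIT; vc=[]
#2 0x1b8→b27/s3 MISS; vc=[]
#3 0x135→b19/s3 MISS; vc=[27]
#4 0x131→b19/s3 L1-HIT; vc=[27]
#5 0x5d→b5/s1 L1-HIT; vc=[27]
#6 0x57→b5/s1 L1-HIT; vc=[27]
#7 0x58→b5/s1 L1-HIT; vc=[27]
#8 0x199→b25/s1 MISS; vc=[27,5]
#9 0x53→b5/s1 VC-HIT; vc=[27,25]
#10 0x1b1→b27/s3 VC-HIT; vc=[19,25]
#11 0x5b→b5/s1 L1-HIT; vc=[19,25]
#12 0x135→b19/s3 VC-HIT; vc=[27,25]
#13 0x5b→b5/s1 L1-HIT; vc=[27,25]
#14 0x57→b5/s1 L1-HIT; vc=[27,25]

SEQ = [MISS, L1-HIT, MISS, MISS, L1-HIT, L1-HIT, L1-HIT, L1-HIT, MISS, VC-HIT, VC-HIT, L1-HIT, VC-HIT, L1-HIT, L1-HIT]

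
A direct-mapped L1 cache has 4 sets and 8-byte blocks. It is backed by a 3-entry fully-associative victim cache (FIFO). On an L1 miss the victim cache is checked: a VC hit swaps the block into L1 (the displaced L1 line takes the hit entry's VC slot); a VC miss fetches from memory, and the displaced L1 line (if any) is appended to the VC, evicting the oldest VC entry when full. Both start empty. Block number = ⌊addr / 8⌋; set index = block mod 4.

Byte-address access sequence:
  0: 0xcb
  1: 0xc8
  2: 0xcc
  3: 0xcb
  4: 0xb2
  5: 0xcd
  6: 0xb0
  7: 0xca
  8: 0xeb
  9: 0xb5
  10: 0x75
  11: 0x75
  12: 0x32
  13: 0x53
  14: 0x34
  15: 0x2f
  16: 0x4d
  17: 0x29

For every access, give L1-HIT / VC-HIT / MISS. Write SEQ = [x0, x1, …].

SEQ = [MISS, L1-HIT, L1-HIT, L1-HIT, MISS, L1-HIT, L1-HIT, L1-HIT, MISS, L1-HIT, MISS, L1-HIT, MISS, MISS, VC-HIT, MISS, MISS, VC-HIT]

#0 0xcb→b25/s1 MISS; vc=[]
#1 0xc8→b25/s1 L1-HIT; vc=[]
#2 0xcc→b25/s1 L1-HIT; vc=[]
#3 0xcb→b25/s1 L1-HIT; vc=[]
#4 0xb2→b22/s2 MISS; vc=[]
#5 0xcd→b25/s1 L1-HIT; vc=[]
#6 0xb0→b22/s2 L1-HIT; vc=[]
#7 0xca→b25/s1 L1-HIT; vc=[]
#8 0xeb→b29/s1 MISS; vc=[25]
#9 0xb5→b22/s2 L1-HIT; vc=[25]
#10 0x75→b14/s2 MISS; vc=[25,22]
#11 0x75→b14/s2 L1-HIT; vc=[25,22]
#12 0x32→b6/s2 MISS; vc=[25,22,14]
#13 0x53→b10/s2 MISS; vc=[22,14,6]
#14 0x34→b6/s2 VC-HIT; vc=[22,14,10]
#15 0x2f→b5/s1 MISS; vc=[14,10,29]
#16 0x4d→b9/s1 MISS; vc=[10,29,5]
#17 0x29→b5/s1 VC-HIT; vc=[10,29,9]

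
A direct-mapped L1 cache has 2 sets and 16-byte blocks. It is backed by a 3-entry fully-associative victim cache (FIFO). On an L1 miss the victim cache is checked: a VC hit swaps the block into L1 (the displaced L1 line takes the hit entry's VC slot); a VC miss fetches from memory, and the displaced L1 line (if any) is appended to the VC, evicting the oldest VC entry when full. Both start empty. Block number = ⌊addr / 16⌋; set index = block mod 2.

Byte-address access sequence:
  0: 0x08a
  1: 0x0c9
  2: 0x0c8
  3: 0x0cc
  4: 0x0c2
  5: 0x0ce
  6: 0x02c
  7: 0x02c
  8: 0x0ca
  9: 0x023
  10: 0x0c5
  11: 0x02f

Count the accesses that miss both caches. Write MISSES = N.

MISSES = 3

0: 0x8a (blk 8, set 0) → MISS  vc=[]
1: 0xc9 (blk 12, set 0) → MISS  vc=[8]
2: 0xc8 (blk 12, set 0) → L1-HIT  vc=[8]
3: 0xcc (blk 12, set 0) → L1-HIT  vc=[8]
4: 0xc2 (blk 12, set 0) → L1-HIT  vc=[8]
5: 0xce (blk 12, set 0) → L1-HIT  vc=[8]
6: 0x2c (blk 2, set 0) → MISS  vc=[8, 12]
7: 0x2c (blk 2, set 0) → L1-HIT  vc=[8, 12]
8: 0xca (blk 12, set 0) → VC-HIT  vc=[8, 2]
9: 0x23 (blk 2, set 0) → VC-HIT  vc=[8, 12]
10: 0xc5 (blk 12, set 0) → VC-HIT  vc=[8, 2]
11: 0x2f (blk 2, set 0) → VC-HIT  vc=[8, 12]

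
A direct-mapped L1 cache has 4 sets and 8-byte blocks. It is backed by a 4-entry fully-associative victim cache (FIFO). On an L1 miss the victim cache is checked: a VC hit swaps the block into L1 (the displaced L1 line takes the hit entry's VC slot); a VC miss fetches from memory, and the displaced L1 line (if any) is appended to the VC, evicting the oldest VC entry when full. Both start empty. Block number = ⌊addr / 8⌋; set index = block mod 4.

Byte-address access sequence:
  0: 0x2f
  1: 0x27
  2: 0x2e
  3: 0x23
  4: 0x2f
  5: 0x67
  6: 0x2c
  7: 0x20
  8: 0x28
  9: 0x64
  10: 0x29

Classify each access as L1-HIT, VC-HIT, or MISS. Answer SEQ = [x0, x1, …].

SEQ = [MISS, MISS, L1-HIT, L1-HIT, L1-HIT, MISS, L1-HIT, VC-HIT, L1-HIT, VC-HIT, L1-HIT]

0: 0x2f (blk 5, set 1) → MISS  vc=[]
1: 0x27 (blk 4, set 0) → MISS  vc=[]
2: 0x2e (blk 5, set 1) → L1-HIT  vc=[]
3: 0x23 (blk 4, set 0) → L1-HIT  vc=[]
4: 0x2f (blk 5, set 1) → L1-HIT  vc=[]
5: 0x67 (blk 12, set 0) → MISS  vc=[4]
6: 0x2c (blk 5, set 1) → L1-HIT  vc=[4]
7: 0x20 (blk 4, set 0) → VC-HIT  vc=[12]
8: 0x28 (blk 5, set 1) → L1-HIT  vc=[12]
9: 0x64 (blk 12, set 0) → VC-HIT  vc=[4]
10: 0x29 (blk 5, set 1) → L1-HIT  vc=[4]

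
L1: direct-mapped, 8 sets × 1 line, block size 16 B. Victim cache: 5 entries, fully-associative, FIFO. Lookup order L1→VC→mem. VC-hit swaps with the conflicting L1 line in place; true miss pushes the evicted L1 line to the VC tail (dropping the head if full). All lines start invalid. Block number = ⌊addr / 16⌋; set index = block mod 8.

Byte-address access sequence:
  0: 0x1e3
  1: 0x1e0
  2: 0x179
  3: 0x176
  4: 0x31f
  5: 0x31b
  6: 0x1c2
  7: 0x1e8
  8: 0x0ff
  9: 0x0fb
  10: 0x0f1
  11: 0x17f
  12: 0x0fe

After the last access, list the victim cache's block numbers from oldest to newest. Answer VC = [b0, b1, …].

VC = [23]

0: 0x1e3 (blk 30, set 6) → MISS  vc=[]
1: 0x1e0 (blk 30, set 6) → L1-HIT  vc=[]
2: 0x179 (blk 23, set 7) → MISS  vc=[]
3: 0x176 (blk 23, set 7) → L1-HIT  vc=[]
4: 0x31f (blk 49, set 1) → MISS  vc=[]
5: 0x31b (blk 49, set 1) → L1-HIT  vc=[]
6: 0x1c2 (blk 28, set 4) → MISS  vc=[]
7: 0x1e8 (blk 30, set 6) → L1-HIT  vc=[]
8: 0xff (blk 15, set 7) → MISS  vc=[23]
9: 0xfb (blk 15, set 7) → L1-HIT  vc=[23]
10: 0xf1 (blk 15, set 7) → L1-HIT  vc=[23]
11: 0x17f (blk 23, set 7) → VC-HIT  vc=[15]
12: 0xfe (blk 15, set 7) → VC-HIT  vc=[23]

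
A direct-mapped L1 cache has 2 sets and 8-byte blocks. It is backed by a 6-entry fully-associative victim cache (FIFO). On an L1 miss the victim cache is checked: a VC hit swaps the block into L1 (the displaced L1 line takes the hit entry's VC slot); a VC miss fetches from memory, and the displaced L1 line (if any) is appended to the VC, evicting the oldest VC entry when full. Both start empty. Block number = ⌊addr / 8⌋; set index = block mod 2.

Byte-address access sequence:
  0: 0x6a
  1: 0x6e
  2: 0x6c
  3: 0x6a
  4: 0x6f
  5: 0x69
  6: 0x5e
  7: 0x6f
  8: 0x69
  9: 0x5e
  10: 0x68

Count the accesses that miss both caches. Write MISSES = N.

  [0] addr=0x6a blk=13 s=1: MISS | VC []
  [1] addr=0x6e blk=13 s=1: L1-HIT | VC []
  [2] addr=0x6c blk=13 s=1: L1-HIT | VC []
  [3] addr=0x6a blk=13 s=1: L1-HIT | VC []
  [4] addr=0x6f blk=13 s=1: L1-HIT | VC []
  [5] addr=0x69 blk=13 s=1: L1-HIT | VC []
  [6] addr=0x5e blk=11 s=1: MISS | VC [13]
  [7] addr=0x6f blk=13 s=1: VC-HIT | VC [11]
  [8] addr=0x69 blk=13 s=1: L1-HIT | VC [11]
  [9] addr=0x5e blk=11 s=1: VC-HIT | VC [13]
  [10] addr=0x68 blk=13 s=1: VC-HIT | VC [11]

MISSES = 2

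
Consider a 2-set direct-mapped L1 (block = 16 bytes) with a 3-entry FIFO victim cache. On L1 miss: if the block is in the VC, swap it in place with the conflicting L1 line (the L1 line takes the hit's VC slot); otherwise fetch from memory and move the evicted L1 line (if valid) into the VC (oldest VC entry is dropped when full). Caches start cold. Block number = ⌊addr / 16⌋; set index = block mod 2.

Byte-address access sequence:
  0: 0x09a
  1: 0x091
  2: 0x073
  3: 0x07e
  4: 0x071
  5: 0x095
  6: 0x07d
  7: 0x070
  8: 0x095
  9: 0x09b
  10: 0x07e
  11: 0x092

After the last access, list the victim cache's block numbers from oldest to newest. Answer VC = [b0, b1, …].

#0 0x9a→b9/s1 MISS; vc=[]
#1 0x91→b9/s1 L1-HIT; vc=[]
#2 0x73→b7/s1 MISS; vc=[9]
#3 0x7e→b7/s1 L1-HIT; vc=[9]
#4 0x71→b7/s1 L1-HIT; vc=[9]
#5 0x95→b9/s1 VC-HIT; vc=[7]
#6 0x7d→b7/s1 VC-HIT; vc=[9]
#7 0x70→b7/s1 L1-HIT; vc=[9]
#8 0x95→b9/s1 VC-HIT; vc=[7]
#9 0x9b→b9/s1 L1-HIT; vc=[7]
#10 0x7e→b7/s1 VC-HIT; vc=[9]
#11 0x92→b9/s1 VC-HIT; vc=[7]

VC = [7]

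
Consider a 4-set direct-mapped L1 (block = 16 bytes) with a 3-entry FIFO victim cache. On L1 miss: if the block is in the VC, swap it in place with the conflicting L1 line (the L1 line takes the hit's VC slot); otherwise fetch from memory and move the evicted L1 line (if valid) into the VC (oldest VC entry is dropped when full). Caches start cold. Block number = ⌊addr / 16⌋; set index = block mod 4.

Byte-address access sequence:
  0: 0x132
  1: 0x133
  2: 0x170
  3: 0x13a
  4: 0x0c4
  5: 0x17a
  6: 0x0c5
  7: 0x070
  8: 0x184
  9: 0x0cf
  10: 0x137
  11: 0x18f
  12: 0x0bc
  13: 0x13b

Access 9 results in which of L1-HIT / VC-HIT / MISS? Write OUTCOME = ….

  [0] addr=0x132 blk=19 s=3: MISS | VC []
  [1] addr=0x133 blk=19 s=3: L1-HIT | VC []
  [2] addr=0x170 blk=23 s=3: MISS | VC [19]
  [3] addr=0x13a blk=19 s=3: VC-HIT | VC [23]
  [4] addr=0xc4 blk=12 s=0: MISS | VC [23]
  [5] addr=0x17a blk=23 s=3: VC-HIT | VC [19]
  [6] addr=0xc5 blk=12 s=0: L1-HIT | VC [19]
  [7] addr=0x70 blk=7 s=3: MISS | VC [19, 23]
  [8] addr=0x184 blk=24 s=0: MISS | VC [19, 23, 12]
  [9] addr=0xcf blk=12 s=0: VC-HIT | VC [19, 23, 24]
  [10] addr=0x137 blk=19 s=3: VC-HIT | VC [7, 23, 24]
  [11] addr=0x18f blk=24 s=0: VC-HIT | VC [7, 23, 12]
  [12] addr=0xbc blk=11 s=3: MISS | VC [23, 12, 19]
  [13] addr=0x13b blk=19 s=3: VC-HIT | VC [23, 12, 11]

OUTCOME = VC-HIT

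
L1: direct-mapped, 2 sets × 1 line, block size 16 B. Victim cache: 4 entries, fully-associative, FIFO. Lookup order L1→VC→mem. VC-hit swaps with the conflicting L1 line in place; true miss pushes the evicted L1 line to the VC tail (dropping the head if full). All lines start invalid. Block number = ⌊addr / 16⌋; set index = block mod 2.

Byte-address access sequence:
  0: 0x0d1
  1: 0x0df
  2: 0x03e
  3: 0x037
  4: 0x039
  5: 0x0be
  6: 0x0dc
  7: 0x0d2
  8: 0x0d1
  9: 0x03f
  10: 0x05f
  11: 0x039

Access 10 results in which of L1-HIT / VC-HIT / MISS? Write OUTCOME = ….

OUTCOME = MISS

  [0] addr=0xd1 blk=13 s=1: MISS | VC []
  [1] addr=0xdf blk=13 s=1: L1-HIT | VC []
  [2] addr=0x3e blk=3 s=1: MISS | VC [13]
  [3] addr=0x37 blk=3 s=1: L1-HIT | VC [13]
  [4] addr=0x39 blk=3 s=1: L1-HIT | VC [13]
  [5] addr=0xbe blk=11 s=1: MISS | VC [13, 3]
  [6] addr=0xdc blk=13 s=1: VC-HIT | VC [11, 3]
  [7] addr=0xd2 blk=13 s=1: L1-HIT | VC [11, 3]
  [8] addr=0xd1 blk=13 s=1: L1-HIT | VC [11, 3]
  [9] addr=0x3f blk=3 s=1: VC-HIT | VC [11, 13]
  [10] addr=0x5f blk=5 s=1: MISS | VC [11, 13, 3]
  [11] addr=0x39 blk=3 s=1: VC-HIT | VC [11, 13, 5]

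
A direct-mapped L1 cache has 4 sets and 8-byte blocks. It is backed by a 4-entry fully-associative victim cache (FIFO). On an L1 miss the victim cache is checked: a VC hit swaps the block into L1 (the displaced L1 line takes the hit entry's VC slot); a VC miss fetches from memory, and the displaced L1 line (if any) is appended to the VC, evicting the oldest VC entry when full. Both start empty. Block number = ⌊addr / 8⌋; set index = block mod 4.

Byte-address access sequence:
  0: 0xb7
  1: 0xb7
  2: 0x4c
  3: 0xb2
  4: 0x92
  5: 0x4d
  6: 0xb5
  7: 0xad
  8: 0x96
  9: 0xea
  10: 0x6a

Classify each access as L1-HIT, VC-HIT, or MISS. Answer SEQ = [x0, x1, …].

#0 0xb7→b22/s2 MISS; vc=[]
#1 0xb7→b22/s2 L1-HIT; vc=[]
#2 0x4c→b9/s1 MISS; vc=[]
#3 0xb2→b22/s2 L1-HIT; vc=[]
#4 0x92→b18/s2 MISS; vc=[22]
#5 0x4d→b9/s1 L1-HIT; vc=[22]
#6 0xb5→b22/s2 VC-HIT; vc=[18]
#7 0xad→b21/s1 MISS; vc=[18,9]
#8 0x96→b18/s2 VC-HIT; vc=[22,9]
#9 0xea→b29/s1 MISS; vc=[22,9,21]
#10 0x6a→b13/s1 MISS; vc=[22,9,21,29]

SEQ = [MISS, L1-HIT, MISS, L1-HIT, MISS, L1-HIT, VC-HIT, MISS, VC-HIT, MISS, MISS]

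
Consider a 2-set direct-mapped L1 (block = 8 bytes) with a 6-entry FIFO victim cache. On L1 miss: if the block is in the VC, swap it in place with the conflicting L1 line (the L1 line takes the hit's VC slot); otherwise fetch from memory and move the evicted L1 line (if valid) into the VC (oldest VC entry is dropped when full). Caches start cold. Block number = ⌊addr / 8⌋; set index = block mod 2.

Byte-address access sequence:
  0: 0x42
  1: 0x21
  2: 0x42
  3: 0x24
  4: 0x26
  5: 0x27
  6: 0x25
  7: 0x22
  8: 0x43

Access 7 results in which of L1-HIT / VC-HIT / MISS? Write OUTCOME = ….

OUTCOME = L1-HIT

#0 0x42→b8/s0 MISS; vc=[]
#1 0x21→b4/s0 MISS; vc=[8]
#2 0x42→b8/s0 VC-HIT; vc=[4]
#3 0x24→b4/s0 VC-HIT; vc=[8]
#4 0x26→b4/s0 L1-HIT; vc=[8]
#5 0x27→b4/s0 L1-HIT; vc=[8]
#6 0x25→b4/s0 L1-HIT; vc=[8]
#7 0x22→b4/s0 L1-HIT; vc=[8]
#8 0x43→b8/s0 VC-HIT; vc=[4]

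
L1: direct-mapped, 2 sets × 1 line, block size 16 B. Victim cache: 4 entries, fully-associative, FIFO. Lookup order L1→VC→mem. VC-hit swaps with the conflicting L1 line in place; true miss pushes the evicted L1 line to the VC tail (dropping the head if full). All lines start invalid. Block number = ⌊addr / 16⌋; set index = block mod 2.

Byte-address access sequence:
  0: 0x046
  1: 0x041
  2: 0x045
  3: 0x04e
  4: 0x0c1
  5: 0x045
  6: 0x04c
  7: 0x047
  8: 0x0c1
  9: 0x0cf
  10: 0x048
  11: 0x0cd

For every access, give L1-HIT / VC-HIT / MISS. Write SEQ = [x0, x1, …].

SEQ = [MISS, L1-HIT, L1-HIT, L1-HIT, MISS, VC-HIT, L1-HIT, L1-HIT, VC-HIT, L1-HIT, VC-HIT, VC-HIT]

0: 0x46 (blk 4, set 0) → MISS  vc=[]
1: 0x41 (blk 4, set 0) → L1-HIT  vc=[]
2: 0x45 (blk 4, set 0) → L1-HIT  vc=[]
3: 0x4e (blk 4, set 0) → L1-HIT  vc=[]
4: 0xc1 (blk 12, set 0) → MISS  vc=[4]
5: 0x45 (blk 4, set 0) → VC-HIT  vc=[12]
6: 0x4c (blk 4, set 0) → L1-HIT  vc=[12]
7: 0x47 (blk 4, set 0) → L1-HIT  vc=[12]
8: 0xc1 (blk 12, set 0) → VC-HIT  vc=[4]
9: 0xcf (blk 12, set 0) → L1-HIT  vc=[4]
10: 0x48 (blk 4, set 0) → VC-HIT  vc=[12]
11: 0xcd (blk 12, set 0) → VC-HIT  vc=[4]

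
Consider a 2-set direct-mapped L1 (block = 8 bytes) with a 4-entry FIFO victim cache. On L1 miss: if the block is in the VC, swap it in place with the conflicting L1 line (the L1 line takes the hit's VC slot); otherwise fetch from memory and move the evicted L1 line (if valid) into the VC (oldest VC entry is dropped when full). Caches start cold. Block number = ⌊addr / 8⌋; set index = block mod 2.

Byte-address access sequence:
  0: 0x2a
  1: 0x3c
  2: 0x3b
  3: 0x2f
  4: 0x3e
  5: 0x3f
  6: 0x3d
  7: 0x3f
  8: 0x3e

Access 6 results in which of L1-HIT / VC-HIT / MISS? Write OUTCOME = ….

#0 0x2a→b5/s1 MISS; vc=[]
#1 0x3c→b7/s1 MISS; vc=[5]
#2 0x3b→b7/s1 L1-HIT; vc=[5]
#3 0x2f→b5/s1 VC-HIT; vc=[7]
#4 0x3e→b7/s1 VC-HIT; vc=[5]
#5 0x3f→b7/s1 L1-HIT; vc=[5]
#6 0x3d→b7/s1 L1-HIT; vc=[5]
#7 0x3f→b7/s1 L1-HIT; vc=[5]
#8 0x3e→b7/s1 L1-HIT; vc=[5]

OUTCOME = L1-HIT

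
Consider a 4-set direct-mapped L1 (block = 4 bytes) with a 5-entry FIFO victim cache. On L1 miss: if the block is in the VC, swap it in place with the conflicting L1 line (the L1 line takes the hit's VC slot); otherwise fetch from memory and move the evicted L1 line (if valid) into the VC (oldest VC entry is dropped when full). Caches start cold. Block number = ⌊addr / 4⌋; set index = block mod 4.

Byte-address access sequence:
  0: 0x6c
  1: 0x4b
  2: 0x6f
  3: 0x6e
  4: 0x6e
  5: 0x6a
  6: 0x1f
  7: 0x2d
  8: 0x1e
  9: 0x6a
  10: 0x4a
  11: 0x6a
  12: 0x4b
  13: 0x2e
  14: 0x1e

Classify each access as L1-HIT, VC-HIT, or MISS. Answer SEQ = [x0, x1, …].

SEQ = [MISS, MISS, L1-HIT, L1-HIT, L1-HIT, MISS, MISS, MISS, VC-HIT, L1-HIT, VC-HIT, VC-HIT, VC-HIT, VC-HIT, VC-HIT]

  [0] addr=0x6c blk=27 s=3: MISS | VC []
  [1] addr=0x4b blk=18 s=2: MISS | VC []
  [2] addr=0x6f blk=27 s=3: L1-HIT | VC []
  [3] addr=0x6e blk=27 s=3: L1-HIT | VC []
  [4] addr=0x6e blk=27 s=3: L1-HIT | VC []
  [5] addr=0x6a blk=26 s=2: MISS | VC [18]
  [6] addr=0x1f blk=7 s=3: MISS | VC [18, 27]
  [7] addr=0x2d blk=11 s=3: MISS | VC [18, 27, 7]
  [8] addr=0x1e blk=7 s=3: VC-HIT | VC [18, 27, 11]
  [9] addr=0x6a blk=26 s=2: L1-HIT | VC [18, 27, 11]
  [10] addr=0x4a blk=18 s=2: VC-HIT | VC [26, 27, 11]
  [11] addr=0x6a blk=26 s=2: VC-HIT | VC [18, 27, 11]
  [12] addr=0x4b blk=18 s=2: VC-HIT | VC [26, 27, 11]
  [13] addr=0x2e blk=11 s=3: VC-HIT | VC [26, 27, 7]
  [14] addr=0x1e blk=7 s=3: VC-HIT | VC [26, 27, 11]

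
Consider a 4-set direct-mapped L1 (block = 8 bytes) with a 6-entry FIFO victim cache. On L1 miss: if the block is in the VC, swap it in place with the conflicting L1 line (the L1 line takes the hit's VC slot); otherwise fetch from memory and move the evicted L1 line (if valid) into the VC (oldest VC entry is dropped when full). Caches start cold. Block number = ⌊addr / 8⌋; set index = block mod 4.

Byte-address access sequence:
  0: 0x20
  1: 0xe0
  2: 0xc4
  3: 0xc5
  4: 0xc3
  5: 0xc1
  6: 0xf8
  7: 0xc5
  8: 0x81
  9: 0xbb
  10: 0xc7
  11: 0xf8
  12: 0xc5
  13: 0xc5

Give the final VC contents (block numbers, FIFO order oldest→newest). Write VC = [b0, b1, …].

  [0] addr=0x20 blk=4 s=0: MISS | VC []
  [1] addr=0xe0 blk=28 s=0: MISS | VC [4]
  [2] addr=0xc4 blk=24 s=0: MISS | VC [4, 28]
  [3] addr=0xc5 blk=24 s=0: L1-HIT | VC [4, 28]
  [4] addr=0xc3 blk=24 s=0: L1-HIT | VC [4, 28]
  [5] addr=0xc1 blk=24 s=0: L1-HIT | VC [4, 28]
  [6] addr=0xf8 blk=31 s=3: MISS | VC [4, 28]
  [7] addr=0xc5 blk=24 s=0: L1-HIT | VC [4, 28]
  [8] addr=0x81 blk=16 s=0: MISS | VC [4, 28, 24]
  [9] addr=0xbb blk=23 s=3: MISS | VC [4, 28, 24, 31]
  [10] addr=0xc7 blk=24 s=0: VC-HIT | VC [4, 28, 16, 31]
  [11] addr=0xf8 blk=31 s=3: VC-HIT | VC [4, 28, 16, 23]
  [12] addr=0xc5 blk=24 s=0: L1-HIT | VC [4, 28, 16, 23]
  [13] addr=0xc5 blk=24 s=0: L1-HIT | VC [4, 28, 16, 23]

VC = [4, 28, 16, 23]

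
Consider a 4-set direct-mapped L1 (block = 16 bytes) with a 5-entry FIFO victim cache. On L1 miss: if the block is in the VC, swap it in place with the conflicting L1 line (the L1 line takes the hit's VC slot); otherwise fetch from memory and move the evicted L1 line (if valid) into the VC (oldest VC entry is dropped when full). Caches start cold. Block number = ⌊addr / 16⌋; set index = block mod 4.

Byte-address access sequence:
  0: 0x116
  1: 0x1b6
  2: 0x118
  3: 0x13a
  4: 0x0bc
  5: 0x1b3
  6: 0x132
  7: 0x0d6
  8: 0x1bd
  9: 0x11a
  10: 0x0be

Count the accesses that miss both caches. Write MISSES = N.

#0 0x116→b17/s1 MISS; vc=[]
#1 0x1b6→b27/s3 MISS; vc=[]
#2 0x118→b17/s1 L1-HIT; vc=[]
#3 0x13a→b19/s3 MISS; vc=[27]
#4 0xbc→b11/s3 MISS; vc=[27,19]
#5 0x1b3→b27/s3 VC-HIT; vc=[11,19]
#6 0x132→b19/s3 VC-HIT; vc=[11,27]
#7 0xd6→b13/s1 MISS; vc=[11,27,17]
#8 0x1bd→b27/s3 VC-HIT; vc=[11,19,17]
#9 0x11a→b17/s1 VC-HIT; vc=[11,19,13]
#10 0xbe→b11/s3 VC-HIT; vc=[27,19,13]

MISSES = 5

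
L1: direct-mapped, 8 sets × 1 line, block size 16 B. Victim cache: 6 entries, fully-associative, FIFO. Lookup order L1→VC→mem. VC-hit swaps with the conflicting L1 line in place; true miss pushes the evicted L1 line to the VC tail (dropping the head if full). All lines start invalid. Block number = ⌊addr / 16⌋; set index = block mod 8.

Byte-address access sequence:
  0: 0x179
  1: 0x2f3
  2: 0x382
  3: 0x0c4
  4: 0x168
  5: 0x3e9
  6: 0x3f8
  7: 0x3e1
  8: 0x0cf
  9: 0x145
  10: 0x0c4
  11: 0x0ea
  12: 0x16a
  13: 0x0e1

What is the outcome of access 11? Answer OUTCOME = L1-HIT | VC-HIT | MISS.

#0 0x179→b23/s7 MISS; vc=[]
#1 0x2f3→b47/s7 MISS; vc=[23]
#2 0x382→b56/s0 MISS; vc=[23]
#3 0xc4→b12/s4 MISS; vc=[23]
#4 0x168→b22/s6 MISS; vc=[23]
#5 0x3e9→b62/s6 MISS; vc=[23,22]
#6 0x3f8→b63/s7 MISS; vc=[23,22,47]
#7 0x3e1→b62/s6 L1-HIT; vc=[23,22,47]
#8 0xcf→b12/s4 L1-HIT; vc=[23,22,47]
#9 0x145→b20/s4 MISS; vc=[23,22,47,12]
#10 0xc4→b12/s4 VC-HIT; vc=[23,22,47,20]
#11 0xea→b14/s6 MISS; vc=[23,22,47,20,62]
#12 0x16a→b22/s6 VC-HIT; vc=[23,14,47,20,62]
#13 0xe1→b14/s6 VC-HIT; vc=[23,22,47,20,62]

OUTCOME = MISS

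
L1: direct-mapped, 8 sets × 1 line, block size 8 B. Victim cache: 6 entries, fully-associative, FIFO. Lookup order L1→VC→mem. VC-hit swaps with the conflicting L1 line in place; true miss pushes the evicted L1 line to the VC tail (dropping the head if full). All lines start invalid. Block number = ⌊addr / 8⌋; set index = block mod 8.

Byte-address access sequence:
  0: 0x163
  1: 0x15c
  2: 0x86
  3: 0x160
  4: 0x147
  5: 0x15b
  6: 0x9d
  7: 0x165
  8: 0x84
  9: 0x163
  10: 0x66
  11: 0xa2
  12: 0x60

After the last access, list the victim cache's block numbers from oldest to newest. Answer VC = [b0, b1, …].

VC = [40, 43, 44, 20]

  [0] addr=0x163 blk=44 s=4: MISS | VC []
  [1] addr=0x15c blk=43 s=3: MISS | VC []
  [2] addr=0x86 blk=16 s=0: MISS | VC []
  [3] addr=0x160 blk=44 s=4: L1-HIT | VC []
  [4] addr=0x147 blk=40 s=0: MISS | VC [16]
  [5] addr=0x15b blk=43 s=3: L1-HIT | VC [16]
  [6] addr=0x9d blk=19 s=3: MISS | VC [16, 43]
  [7] addr=0x165 blk=44 s=4: L1-HIT | VC [16, 43]
  [8] addr=0x84 blk=16 s=0: VC-HIT | VC [40, 43]
  [9] addr=0x163 blk=44 s=4: L1-HIT | VC [40, 43]
  [10] addr=0x66 blk=12 s=4: MISS | VC [40, 43, 44]
  [11] addr=0xa2 blk=20 s=4: MISS | VC [40, 43, 44, 12]
  [12] addr=0x60 blk=12 s=4: VC-HIT | VC [40, 43, 44, 20]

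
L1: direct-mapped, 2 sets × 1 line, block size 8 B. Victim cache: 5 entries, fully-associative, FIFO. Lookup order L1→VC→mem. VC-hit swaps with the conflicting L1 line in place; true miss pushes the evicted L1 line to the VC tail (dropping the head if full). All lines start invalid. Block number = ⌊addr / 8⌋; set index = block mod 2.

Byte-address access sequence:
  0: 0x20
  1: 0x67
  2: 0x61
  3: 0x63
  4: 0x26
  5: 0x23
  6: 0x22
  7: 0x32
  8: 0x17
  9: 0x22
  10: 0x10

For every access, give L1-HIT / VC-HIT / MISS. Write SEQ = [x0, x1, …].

#0 0x20→b4/s0 MISS; vc=[]
#1 0x67→b12/s0 MISS; vc=[4]
#2 0x61→b12/s0 L1-HIT; vc=[4]
#3 0x63→b12/s0 L1-HIT; vc=[4]
#4 0x26→b4/s0 VC-HIT; vc=[12]
#5 0x23→b4/s0 L1-HIT; vc=[12]
#6 0x22→b4/s0 L1-HIT; vc=[12]
#7 0x32→b6/s0 MISS; vc=[12,4]
#8 0x17→b2/s0 MISS; vc=[12,4,6]
#9 0x22→b4/s0 VC-HIT; vc=[12,2,6]
#10 0x10→b2/s0 VC-HIT; vc=[12,4,6]

SEQ = [MISS, MISS, L1-HIT, L1-HIT, VC-HIT, L1-HIT, L1-HIT, MISS, MISS, VC-HIT, VC-HIT]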